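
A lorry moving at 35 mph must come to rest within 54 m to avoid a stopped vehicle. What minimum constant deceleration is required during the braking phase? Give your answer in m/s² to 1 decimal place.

35 mph × 0.44704 = 15.6464 m/s.
v² = 2a·d ⇒ a = v²/(2d) = 15.6464² / (2 × 54.000) = 244.810 / 108.000 = 2.2668 m/s².

Required deceleration ≈ 2.3 m/s²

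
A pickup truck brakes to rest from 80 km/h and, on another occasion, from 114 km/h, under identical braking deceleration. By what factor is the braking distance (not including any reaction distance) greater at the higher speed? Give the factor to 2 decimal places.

Braking distance d = v²/(2a), so with a fixed, d ∝ v².
Factor = (114/80)² = 1.4250² = 2.0306.

Factor ≈ 2.03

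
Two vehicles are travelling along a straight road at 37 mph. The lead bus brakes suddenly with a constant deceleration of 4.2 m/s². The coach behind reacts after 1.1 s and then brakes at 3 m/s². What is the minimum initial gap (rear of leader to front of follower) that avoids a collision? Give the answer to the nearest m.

37 mph × 0.44704 = 16.5405 m/s.
Leader travels v²/(2a_L) = 273.588 / 8.400 = 32.570 m before stopping.
Follower covers v·t_r = 16.5405 × 1.1 = 18.195 m while reacting, then v²/(2a_F) = 273.588 / 6.000 = 45.598 m while braking, for a total of 18.195 + 45.598 = 63.793 m.
Since a_F ≤ a_L and the follower starts braking later, the follower is never slower than the leader, so the closest approach is when both have stopped.
Minimum gap = 63.793 − 32.570 = 31.223 m.

Minimum gap ≈ 31 m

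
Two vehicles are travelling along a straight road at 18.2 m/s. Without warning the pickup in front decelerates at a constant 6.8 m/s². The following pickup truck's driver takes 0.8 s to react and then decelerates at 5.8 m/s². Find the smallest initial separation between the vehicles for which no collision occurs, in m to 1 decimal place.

Minimum gap ≈ 18.8 m

Leader travels v²/(2a_L) = 331.240 / 13.600 = 24.356 m before stopping.
Follower covers v·t_r = 18.2000 × 0.8 = 14.560 m while reacting, then v²/(2a_F) = 331.240 / 11.600 = 28.555 m while braking, for a total of 14.560 + 28.555 = 43.115 m.
Since a_F ≤ a_L and the follower starts braking later, the follower is never slower than the leader, so the closest approach is when both have stopped.
Minimum gap = 43.115 − 24.356 = 18.759 m.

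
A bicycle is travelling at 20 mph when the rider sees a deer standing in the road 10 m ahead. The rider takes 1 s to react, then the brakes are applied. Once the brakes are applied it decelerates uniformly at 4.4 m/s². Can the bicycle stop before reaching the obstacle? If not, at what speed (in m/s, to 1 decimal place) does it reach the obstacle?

20 mph × 0.44704 = 8.9408 m/s.
Reaction distance = 8.9408 × 1 = 8.941 m.
Braking distance needed to stop: v²/(2a) = 79.938 / 8.800 = 9.084 m, so total needed = 8.941 + 9.084 = 18.025 m > 10 m — it cannot stop.
Distance remaining when braking begins: 10 − 8.941 = 1.059 m.
v² = v₀² − 2a·d = 79.938 − 2 × 4.400 × 1.059 = 70.619 m²/s².
v = √70.619 = 8.404 m/s.

No — it strikes the obstacle at 8.4 m/s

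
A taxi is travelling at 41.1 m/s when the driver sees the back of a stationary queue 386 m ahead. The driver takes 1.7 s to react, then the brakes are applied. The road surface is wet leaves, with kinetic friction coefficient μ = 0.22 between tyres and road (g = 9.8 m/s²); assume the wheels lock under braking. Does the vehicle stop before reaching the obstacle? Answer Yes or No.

a = μg = 0.22 × 9.8 = 2.156 m/s².
Reaction distance = 41.1000 × 1.7 = 69.870 m.
Braking distance = v²/(2a) = 1689.210 / 4.312 = 391.746 m.
Total stopping distance = 69.870 + 391.746 = 461.616 m, vs 386 m available — it cannot stop in time and overshoots by 461.616 − 386 = 75.616 m.

No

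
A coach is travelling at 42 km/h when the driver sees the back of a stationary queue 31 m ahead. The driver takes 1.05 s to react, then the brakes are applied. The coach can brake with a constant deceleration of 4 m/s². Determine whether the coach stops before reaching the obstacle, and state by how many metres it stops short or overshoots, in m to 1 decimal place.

42 km/h ÷ 3.6 = 11.6667 m/s.
Reaction distance = 11.6667 × 1.05 = 12.250 m.
Braking distance = v²/(2a) = 136.112 / 8.000 = 17.014 m.
Total stopping distance = 12.250 + 17.014 = 29.264 m, vs 31 m available — it stops with 31 − 29.264 = 1.736 m to spare.

Yes — it stops 1.7 m short of the obstacle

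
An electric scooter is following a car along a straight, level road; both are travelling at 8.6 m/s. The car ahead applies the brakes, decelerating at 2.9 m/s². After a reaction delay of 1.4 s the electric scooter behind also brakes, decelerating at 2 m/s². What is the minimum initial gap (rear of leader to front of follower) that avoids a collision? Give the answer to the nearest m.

Minimum gap ≈ 18 m

Leader travels v²/(2a_L) = 73.960 / 5.800 = 12.752 m before stopping.
Follower covers v·t_r = 8.6000 × 1.4 = 12.040 m while reacting, then v²/(2a_F) = 73.960 / 4.000 = 18.490 m while braking, for a total of 12.040 + 18.490 = 30.530 m.
Since a_F ≤ a_L and the follower starts braking later, the follower is never slower than the leader, so the closest approach is when both have stopped.
Minimum gap = 30.530 − 12.752 = 17.778 m.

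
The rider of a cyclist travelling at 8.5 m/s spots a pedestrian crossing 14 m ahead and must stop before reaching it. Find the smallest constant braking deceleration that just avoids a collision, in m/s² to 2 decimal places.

v² = 2a·d ⇒ a = v²/(2d) = 8.5000² / (2 × 14.000) = 72.250 / 28.000 = 2.5804 m/s².

Required deceleration ≈ 2.58 m/s²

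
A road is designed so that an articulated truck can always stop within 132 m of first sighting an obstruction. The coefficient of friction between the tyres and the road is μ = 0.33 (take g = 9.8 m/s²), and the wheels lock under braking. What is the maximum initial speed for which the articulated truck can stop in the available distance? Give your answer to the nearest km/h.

a = μg = 0.33 × 9.8 = 3.234 m/s².
v²/(2a) = d ⇒ v = √(2 × 3.234 × 132) = √853.78 = 29.2195 m/s.
29.2195 m/s × 3.6 = 105.190 km/h.

Maximum speed ≈ 105 km/h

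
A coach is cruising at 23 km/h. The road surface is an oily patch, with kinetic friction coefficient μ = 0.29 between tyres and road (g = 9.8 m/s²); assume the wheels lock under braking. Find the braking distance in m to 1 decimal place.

23 km/h ÷ 3.6 = 6.3889 m/s.
a = μg = 0.29 × 9.8 = 2.842 m/s².
Braking distance = v²/(2a) = 6.3889² / (2 × 2.842) = 40.818 / 5.684 = 7.181 m.

Braking distance ≈ 7.2 m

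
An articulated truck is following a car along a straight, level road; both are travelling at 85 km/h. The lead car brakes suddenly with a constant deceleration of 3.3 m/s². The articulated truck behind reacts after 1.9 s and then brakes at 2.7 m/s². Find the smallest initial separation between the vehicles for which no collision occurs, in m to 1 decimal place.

85 km/h ÷ 3.6 = 23.6111 m/s.
Leader travels v²/(2a_L) = 557.484 / 6.600 = 84.467 m before stopping.
Follower covers v·t_r = 23.6111 × 1.9 = 44.861 m while reacting, then v²/(2a_F) = 557.484 / 5.400 = 103.238 m while braking, for a total of 44.861 + 103.238 = 148.099 m.
Since a_F ≤ a_L and the follower starts braking later, the follower is never slower than the leader, so the closest approach is when both have stopped.
Minimum gap = 148.099 − 84.467 = 63.632 m.

Minimum gap ≈ 63.6 m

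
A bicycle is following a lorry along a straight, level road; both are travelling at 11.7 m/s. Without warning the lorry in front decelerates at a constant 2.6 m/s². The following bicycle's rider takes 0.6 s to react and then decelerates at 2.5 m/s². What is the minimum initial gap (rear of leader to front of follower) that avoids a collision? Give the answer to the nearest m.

Minimum gap ≈ 8 m

Leader travels v²/(2a_L) = 136.890 / 5.200 = 26.325 m before stopping.
Follower covers v·t_r = 11.7000 × 0.6 = 7.020 m while reacting, then v²/(2a_F) = 136.890 / 5.000 = 27.378 m while braking, for a total of 7.020 + 27.378 = 34.398 m.
Since a_F ≤ a_L and the follower starts braking later, the follower is never slower than the leader, so the closest approach is when both have stopped.
Minimum gap = 34.398 − 26.325 = 8.073 m.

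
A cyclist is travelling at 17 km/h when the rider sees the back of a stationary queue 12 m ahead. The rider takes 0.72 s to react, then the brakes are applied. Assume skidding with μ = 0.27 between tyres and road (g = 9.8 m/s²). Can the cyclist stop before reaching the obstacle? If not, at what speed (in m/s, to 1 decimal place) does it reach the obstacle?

17 km/h ÷ 3.6 = 4.7222 m/s.
a = μg = 0.27 × 9.8 = 2.646 m/s².
Reaction distance = 4.7222 × 0.72 = 3.400 m.
Braking distance = v²/(2a) = 22.299 / 5.292 = 4.214 m.
Total stopping distance = 3.400 + 4.214 = 7.614 m, vs 12 m available — it stops with 12 − 7.614 = 4.386 m to spare.

Yes — it stops about 4.4 m short of the obstacle, so it never reaches it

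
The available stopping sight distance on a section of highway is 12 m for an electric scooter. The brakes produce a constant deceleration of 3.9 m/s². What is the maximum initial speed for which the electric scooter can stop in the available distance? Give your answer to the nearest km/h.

Maximum speed ≈ 35 km/h

v²/(2a) = d ⇒ v = √(2 × 3.900 × 12) = √93.60 = 9.6747 m/s.
9.6747 m/s × 3.6 = 34.829 km/h.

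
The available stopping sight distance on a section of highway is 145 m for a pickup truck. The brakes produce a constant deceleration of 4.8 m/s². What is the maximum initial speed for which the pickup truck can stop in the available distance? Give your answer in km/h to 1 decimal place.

Maximum speed ≈ 134.3 km/h

v²/(2a) = d ⇒ v = √(2 × 4.800 × 145) = √1392.00 = 37.3095 m/s.
37.3095 m/s × 3.6 = 134.314 km/h.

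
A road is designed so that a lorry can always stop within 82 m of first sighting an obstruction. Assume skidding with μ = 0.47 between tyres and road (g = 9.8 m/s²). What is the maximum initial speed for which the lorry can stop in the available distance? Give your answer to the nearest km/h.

a = μg = 0.47 × 9.8 = 4.606 m/s².
v²/(2a) = d ⇒ v = √(2 × 4.606 × 82) = √755.38 = 27.4842 m/s.
27.4842 m/s × 3.6 = 98.943 km/h.

Maximum speed ≈ 99 km/h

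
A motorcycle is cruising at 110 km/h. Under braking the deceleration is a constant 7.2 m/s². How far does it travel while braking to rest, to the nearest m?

Braking distance ≈ 65 m

110 km/h ÷ 3.6 = 30.5556 m/s.
Braking distance = v²/(2a) = 30.5556² / (2 × 7.200) = 933.645 / 14.400 = 64.836 m.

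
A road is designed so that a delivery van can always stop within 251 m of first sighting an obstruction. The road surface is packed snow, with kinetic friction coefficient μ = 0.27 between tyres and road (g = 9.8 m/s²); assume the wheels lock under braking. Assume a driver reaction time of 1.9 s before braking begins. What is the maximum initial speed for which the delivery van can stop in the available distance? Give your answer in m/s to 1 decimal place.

a = μg = 0.27 × 9.8 = 2.646 m/s².
Stopping distance: v·t_r + v²/(2a) = 251 with t_r = 1.9 s and a = 2.646 m/s².
So v² + 10.055 v − 1328.29 = 0.
Positive root: v = −a·t_r + √((a·t_r)² + 2a·d) = −5.027 + √(25.271 + 1328.29) = 31.7638 m/s.

Maximum speed ≈ 31.8 m/s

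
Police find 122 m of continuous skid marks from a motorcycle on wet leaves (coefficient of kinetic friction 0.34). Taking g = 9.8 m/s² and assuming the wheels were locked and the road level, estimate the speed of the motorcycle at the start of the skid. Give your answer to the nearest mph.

Initial speed ≈ 64 mph

Deceleration a = μg = 0.34 × 9.8 = 3.332 m/s².
v = √(2a·d) = √(2 × 3.332 × 122) = √813.008 = 28.5133 m/s.
= 28.5133 ÷ 0.44704 = 63.782 mph.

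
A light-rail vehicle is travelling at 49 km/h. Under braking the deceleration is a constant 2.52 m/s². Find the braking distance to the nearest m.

Braking distance ≈ 37 m

49 km/h ÷ 3.6 = 13.6111 m/s.
Braking distance = v²/(2a) = 13.6111² / (2 × 2.520) = 185.262 / 5.040 = 36.758 m.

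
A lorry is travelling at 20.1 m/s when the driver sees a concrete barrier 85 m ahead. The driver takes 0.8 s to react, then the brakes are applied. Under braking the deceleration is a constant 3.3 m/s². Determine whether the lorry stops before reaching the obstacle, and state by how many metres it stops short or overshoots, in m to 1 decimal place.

Reaction distance = 20.1000 × 0.8 = 16.080 m.
Braking distance = v²/(2a) = 404.010 / 6.600 = 61.214 m.
Total stopping distance = 16.080 + 61.214 = 77.294 m, vs 85 m available — it stops with 85 − 77.294 = 7.706 m to spare.

Yes — it stops 7.7 m short of the obstacle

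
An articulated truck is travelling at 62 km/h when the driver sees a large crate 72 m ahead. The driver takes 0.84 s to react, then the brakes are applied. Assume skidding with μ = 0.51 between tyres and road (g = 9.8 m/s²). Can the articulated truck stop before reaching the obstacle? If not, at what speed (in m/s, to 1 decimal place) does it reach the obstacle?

Yes — it stops about 27.9 m short of the obstacle, so it never reaches it

62 km/h ÷ 3.6 = 17.2222 m/s.
a = μg = 0.51 × 9.8 = 4.998 m/s².
Reaction distance = 17.2222 × 0.84 = 14.467 m.
Braking distance = v²/(2a) = 296.604 / 9.996 = 29.672 m.
Total stopping distance = 14.467 + 29.672 = 44.139 m, vs 72 m available — it stops with 72 − 44.139 = 27.861 m to spare.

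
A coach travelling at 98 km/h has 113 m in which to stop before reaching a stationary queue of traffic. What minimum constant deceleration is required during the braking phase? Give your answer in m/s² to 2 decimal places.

Required deceleration ≈ 3.28 m/s²

98 km/h ÷ 3.6 = 27.2222 m/s.
v² = 2a·d ⇒ a = v²/(2d) = 27.2222² / (2 × 113.000) = 741.048 / 226.000 = 3.2790 m/s².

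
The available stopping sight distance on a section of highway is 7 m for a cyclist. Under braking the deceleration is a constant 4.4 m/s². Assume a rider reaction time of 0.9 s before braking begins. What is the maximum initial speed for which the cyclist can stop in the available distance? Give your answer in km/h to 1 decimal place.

Stopping distance: v·t_r + v²/(2a) = 7 with t_r = 0.9 s and a = 4.400 m/s².
So v² + 7.920 v − 61.60 = 0.
Positive root: v = −a·t_r + √((a·t_r)² + 2a·d) = −3.960 + √(15.682 + 61.60) = 4.8310 m/s.
4.8310 m/s × 3.6 = 17.392 km/h.

Maximum speed ≈ 17.4 km/h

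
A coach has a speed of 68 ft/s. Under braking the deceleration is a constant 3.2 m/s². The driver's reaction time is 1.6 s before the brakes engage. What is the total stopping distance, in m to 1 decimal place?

Total stopping distance ≈ 100.3 m

68 ft/s × 0.3048 = 20.7264 m/s.
Reaction distance = v·t_r = 20.7264 × 1.6 = 33.162 m.
Braking distance = v²/(2a) = 20.7264² / (2 × 3.200) = 429.584 / 6.400 = 67.123 m.
Total = 33.162 + 67.123 = 100.285 m.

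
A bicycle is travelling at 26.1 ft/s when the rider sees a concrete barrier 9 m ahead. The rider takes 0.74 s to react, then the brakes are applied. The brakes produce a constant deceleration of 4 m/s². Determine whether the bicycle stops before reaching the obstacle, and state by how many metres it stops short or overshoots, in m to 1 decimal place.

No — it overshoots by 4.8 m

26.1 ft/s × 0.3048 = 7.9553 m/s.
Reaction distance = 7.9553 × 0.74 = 5.887 m.
Braking distance = v²/(2a) = 63.287 / 8.000 = 7.911 m.
Total stopping distance = 5.887 + 7.911 = 13.798 m, vs 9 m available — it cannot stop in time and overshoots by 13.798 − 9 = 4.798 m.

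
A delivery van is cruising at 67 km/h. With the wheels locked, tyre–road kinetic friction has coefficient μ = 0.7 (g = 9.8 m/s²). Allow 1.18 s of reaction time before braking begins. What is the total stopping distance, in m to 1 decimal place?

Total stopping distance ≈ 47.2 m

67 km/h ÷ 3.6 = 18.6111 m/s.
a = μg = 0.7 × 9.8 = 6.860 m/s².
Reaction distance = v·t_r = 18.6111 × 1.18 = 21.961 m.
Braking distance = v²/(2a) = 18.6111² / (2 × 6.860) = 346.373 / 13.720 = 25.246 m.
Total = 21.961 + 25.246 = 47.207 m.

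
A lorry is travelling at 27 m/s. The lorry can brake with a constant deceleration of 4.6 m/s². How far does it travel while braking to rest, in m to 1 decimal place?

Braking distance ≈ 79.2 m

Braking distance = v²/(2a) = 27.0000² / (2 × 4.600) = 729.000 / 9.200 = 79.239 m.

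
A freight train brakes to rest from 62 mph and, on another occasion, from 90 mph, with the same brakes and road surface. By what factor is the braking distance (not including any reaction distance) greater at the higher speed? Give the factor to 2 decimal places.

Braking distance d = v²/(2a), so with a fixed, d ∝ v².
Factor = (90/62)² = 1.4516² = 2.1071.

Factor ≈ 2.11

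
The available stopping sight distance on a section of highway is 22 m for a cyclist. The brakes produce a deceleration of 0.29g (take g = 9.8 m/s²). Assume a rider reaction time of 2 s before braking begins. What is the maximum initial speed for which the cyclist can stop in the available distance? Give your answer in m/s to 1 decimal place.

Maximum speed ≈ 6.9 m/s

a = 0.29 × 9.8 = 2.842 m/s².
Stopping distance: v·t_r + v²/(2a) = 22 with t_r = 2 s and a = 2.842 m/s².
So v² + 11.368 v − 125.05 = 0.
Positive root: v = −a·t_r + √((a·t_r)² + 2a·d) = −5.684 + √(32.308 + 125.05) = 6.8602 m/s.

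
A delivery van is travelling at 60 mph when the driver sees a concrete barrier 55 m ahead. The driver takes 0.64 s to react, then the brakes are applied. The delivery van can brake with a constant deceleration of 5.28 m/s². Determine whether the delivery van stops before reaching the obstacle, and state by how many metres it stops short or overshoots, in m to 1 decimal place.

60 mph × 0.44704 = 26.8224 m/s.
Reaction distance = 26.8224 × 0.64 = 17.166 m.
Braking distance = v²/(2a) = 719.441 / 10.560 = 68.129 m.
Total stopping distance = 17.166 + 68.129 = 85.295 m, vs 55 m available — it cannot stop in time and overshoots by 85.295 − 55 = 30.295 m.

No — it overshoots by 30.3 m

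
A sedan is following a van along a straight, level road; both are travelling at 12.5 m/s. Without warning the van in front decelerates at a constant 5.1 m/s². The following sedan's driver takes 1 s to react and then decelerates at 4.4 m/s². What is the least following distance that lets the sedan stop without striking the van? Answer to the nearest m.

Minimum gap ≈ 15 m

Leader travels v²/(2a_L) = 156.250 / 10.200 = 15.319 m before stopping.
Follower covers v·t_r = 12.5000 × 1 = 12.500 m while reacting, then v²/(2a_F) = 156.250 / 8.800 = 17.756 m while braking, for a total of 12.500 + 17.756 = 30.256 m.
Since a_F ≤ a_L and the follower starts braking later, the follower is never slower than the leader, so the closest approach is when both have stopped.
Minimum gap = 30.256 − 15.319 = 14.937 m.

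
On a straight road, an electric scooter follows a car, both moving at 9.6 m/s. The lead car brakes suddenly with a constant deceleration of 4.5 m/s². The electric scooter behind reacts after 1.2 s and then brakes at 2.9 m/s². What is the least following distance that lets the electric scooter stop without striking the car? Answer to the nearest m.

Leader travels v²/(2a_L) = 92.160 / 9.000 = 10.240 m before stopping.
Follower covers v·t_r = 9.6000 × 1.2 = 11.520 m while reacting, then v²/(2a_F) = 92.160 / 5.800 = 15.890 m while braking, for a total of 11.520 + 15.890 = 27.410 m.
Since a_F ≤ a_L and the follower starts braking later, the follower is never slower than the leader, so the closest approach is when both have stopped.
Minimum gap = 27.410 − 10.240 = 17.170 m.

Minimum gap ≈ 17 m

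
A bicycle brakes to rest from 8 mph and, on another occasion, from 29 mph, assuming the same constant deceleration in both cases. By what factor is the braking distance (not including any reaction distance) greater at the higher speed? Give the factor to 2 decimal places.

Factor ≈ 13.14

Braking distance d = v²/(2a), so with a fixed, d ∝ v².
Factor = (29/8)² = 3.6250² = 13.1406.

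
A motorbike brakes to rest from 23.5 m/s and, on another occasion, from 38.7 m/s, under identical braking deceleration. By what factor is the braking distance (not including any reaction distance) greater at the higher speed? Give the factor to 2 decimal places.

Braking distance d = v²/(2a), so with a fixed, d ∝ v².
Factor = (38.7/23.5)² = 1.6468² = 2.7120.

Factor ≈ 2.71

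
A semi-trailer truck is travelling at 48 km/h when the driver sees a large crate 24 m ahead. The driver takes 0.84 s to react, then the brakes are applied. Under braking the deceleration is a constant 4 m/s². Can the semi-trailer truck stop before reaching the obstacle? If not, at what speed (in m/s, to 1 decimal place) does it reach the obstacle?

48 km/h ÷ 3.6 = 13.3333 m/s.
Reaction distance = 13.3333 × 0.84 = 11.200 m.
Braking distance needed to stop: v²/(2a) = 177.777 / 8.000 = 22.222 m, so total needed = 11.200 + 22.222 = 33.422 m > 24 m — it cannot stop.
Distance remaining when braking begins: 24 − 11.200 = 12.800 m.
v² = v₀² − 2a·d = 177.777 − 2 × 4.000 × 12.800 = 75.377 m²/s².
v = √75.377 = 8.682 m/s.

No — it strikes the obstacle at 8.7 m/s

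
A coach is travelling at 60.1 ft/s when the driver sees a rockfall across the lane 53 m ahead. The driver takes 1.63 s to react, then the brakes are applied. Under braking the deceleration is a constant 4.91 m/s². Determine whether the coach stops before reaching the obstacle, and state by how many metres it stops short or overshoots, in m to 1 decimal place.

No — it overshoots by 11.0 m

60.1 ft/s × 0.3048 = 18.3185 m/s.
Reaction distance = 18.3185 × 1.63 = 29.859 m.
Braking distance = v²/(2a) = 335.567 / 9.820 = 34.172 m.
Total stopping distance = 29.859 + 34.172 = 64.031 m, vs 53 m available — it cannot stop in time and overshoots by 64.031 − 53 = 11.031 m.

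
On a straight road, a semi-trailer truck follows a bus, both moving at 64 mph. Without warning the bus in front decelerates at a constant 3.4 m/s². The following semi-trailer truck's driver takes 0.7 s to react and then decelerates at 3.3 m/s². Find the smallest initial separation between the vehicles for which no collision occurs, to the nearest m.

Minimum gap ≈ 24 m

64 mph × 0.44704 = 28.6106 m/s.
Leader travels v²/(2a_L) = 818.566 / 6.800 = 120.377 m before stopping.
Follower covers v·t_r = 28.6106 × 0.7 = 20.027 m while reacting, then v²/(2a_F) = 818.566 / 6.600 = 124.025 m while braking, for a total of 20.027 + 124.025 = 144.052 m.
Since a_F ≤ a_L and the follower starts braking later, the follower is never slower than the leader, so the closest approach is when both have stopped.
Minimum gap = 144.052 − 120.377 = 23.675 m.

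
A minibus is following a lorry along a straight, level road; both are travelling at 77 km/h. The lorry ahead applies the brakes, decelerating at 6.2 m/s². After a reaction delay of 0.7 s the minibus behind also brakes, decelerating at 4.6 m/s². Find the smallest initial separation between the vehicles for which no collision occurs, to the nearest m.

Minimum gap ≈ 28 m

77 km/h ÷ 3.6 = 21.3889 m/s.
Leader travels v²/(2a_L) = 457.485 / 12.400 = 36.894 m before stopping.
Follower covers v·t_r = 21.3889 × 0.7 = 14.972 m while reacting, then v²/(2a_F) = 457.485 / 9.200 = 49.727 m while braking, for a total of 14.972 + 49.727 = 64.699 m.
Since a_F ≤ a_L and the follower starts braking later, the follower is never slower than the leader, so the closest approach is when both have stopped.
Minimum gap = 64.699 − 36.894 = 27.805 m.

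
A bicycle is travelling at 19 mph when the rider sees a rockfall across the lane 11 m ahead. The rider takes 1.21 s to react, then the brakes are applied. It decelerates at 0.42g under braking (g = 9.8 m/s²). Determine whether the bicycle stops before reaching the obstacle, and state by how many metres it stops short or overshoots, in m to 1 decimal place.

19 mph × 0.44704 = 8.4938 m/s.
a = 0.42 × 9.8 = 4.116 m/s².
Reaction distance = 8.4938 × 1.21 = 10.277 m.
Braking distance = v²/(2a) = 72.145 / 8.232 = 8.764 m.
Total stopping distance = 10.277 + 8.764 = 19.041 m, vs 11 m available — it cannot stop in time and overshoots by 19.041 − 11 = 8.041 m.

No — it overshoots by 8.0 m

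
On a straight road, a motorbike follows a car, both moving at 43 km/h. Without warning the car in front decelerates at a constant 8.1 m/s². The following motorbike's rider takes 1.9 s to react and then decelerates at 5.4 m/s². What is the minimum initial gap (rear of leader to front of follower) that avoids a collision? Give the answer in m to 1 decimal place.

43 km/h ÷ 3.6 = 11.9444 m/s.
Leader travels v²/(2a_L) = 142.669 / 16.200 = 8.807 m before stopping.
Follower covers v·t_r = 11.9444 × 1.9 = 22.694 m while reacting, then v²/(2a_F) = 142.669 / 10.800 = 13.210 m while braking, for a total of 22.694 + 13.210 = 35.904 m.
Since a_F ≤ a_L and the follower starts braking later, the follower is never slower than the leader, so the closest approach is when both have stopped.
Minimum gap = 35.904 − 8.807 = 27.097 m.

Minimum gap ≈ 27.1 m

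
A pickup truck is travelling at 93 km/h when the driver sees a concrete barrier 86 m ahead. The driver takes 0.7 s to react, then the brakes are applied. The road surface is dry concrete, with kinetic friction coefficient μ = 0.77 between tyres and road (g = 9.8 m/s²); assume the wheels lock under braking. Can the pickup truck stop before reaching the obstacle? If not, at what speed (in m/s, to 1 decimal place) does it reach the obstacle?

Yes — it stops about 23.7 m short of the obstacle, so it never reaches it

93 km/h ÷ 3.6 = 25.8333 m/s.
a = μg = 0.77 × 9.8 = 7.546 m/s².
Reaction distance = 25.8333 × 0.7 = 18.083 m.
Braking distance = v²/(2a) = 667.359 / 15.092 = 44.219 m.
Total stopping distance = 18.083 + 44.219 = 62.302 m, vs 86 m available — it stops with 86 − 62.302 = 23.698 m to spare.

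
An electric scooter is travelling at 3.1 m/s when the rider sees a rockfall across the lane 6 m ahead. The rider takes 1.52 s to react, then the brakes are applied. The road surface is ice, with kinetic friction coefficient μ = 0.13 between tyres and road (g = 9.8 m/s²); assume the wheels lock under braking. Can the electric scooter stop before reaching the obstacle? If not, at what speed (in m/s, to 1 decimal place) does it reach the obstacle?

No — it strikes the obstacle at 2.5 m/s

a = μg = 0.13 × 9.8 = 1.274 m/s².
Reaction distance = 3.1000 × 1.52 = 4.712 m.
Braking distance needed to stop: v²/(2a) = 9.610 / 2.548 = 3.772 m, so total needed = 4.712 + 3.772 = 8.484 m > 6 m — it cannot stop.
Distance remaining when braking begins: 6 − 4.712 = 1.288 m.
v² = v₀² − 2a·d = 9.610 − 2 × 1.274 × 1.288 = 6.328 m²/s².
v = √6.328 = 2.516 m/s.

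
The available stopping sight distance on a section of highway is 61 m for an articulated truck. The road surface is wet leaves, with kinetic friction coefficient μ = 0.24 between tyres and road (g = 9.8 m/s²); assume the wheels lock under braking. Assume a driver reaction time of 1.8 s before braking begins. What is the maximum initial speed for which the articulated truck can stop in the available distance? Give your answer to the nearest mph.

a = μg = 0.24 × 9.8 = 2.352 m/s².
Stopping distance: v·t_r + v²/(2a) = 61 with t_r = 1.8 s and a = 2.352 m/s².
So v² + 8.467 v − 286.94 = 0.
Positive root: v = −a·t_r + √((a·t_r)² + 2a·d) = −4.234 + √(17.927 + 286.94) = 13.2264 m/s.
13.2264 m/s ÷ 0.44704 = 29.587 mph.

Maximum speed ≈ 30 mph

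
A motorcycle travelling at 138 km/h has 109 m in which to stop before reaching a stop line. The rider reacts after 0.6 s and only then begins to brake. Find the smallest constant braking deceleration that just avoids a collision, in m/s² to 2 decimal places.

Required deceleration ≈ 8.54 m/s²

138 km/h ÷ 3.6 = 38.3333 m/s.
Distance covered during reaction = 38.3333 × 0.6 = 23.000 m.
Distance available for braking: 109 − 23.000 = 86.000 m.
v² = 2a·d ⇒ a = v²/(2d) = 38.3333² / (2 × 86.000) = 1469.442 / 172.000 = 8.5433 m/s².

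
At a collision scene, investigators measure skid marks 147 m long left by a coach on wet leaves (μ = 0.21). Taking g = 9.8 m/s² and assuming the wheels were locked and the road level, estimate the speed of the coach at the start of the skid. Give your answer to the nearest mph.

Initial speed ≈ 55 mph

Deceleration a = μg = 0.21 × 9.8 = 2.058 m/s².
v = √(2a·d) = √(2 × 2.058 × 147) = √605.052 = 24.5978 m/s.
= 24.5978 ÷ 0.44704 = 55.024 mph.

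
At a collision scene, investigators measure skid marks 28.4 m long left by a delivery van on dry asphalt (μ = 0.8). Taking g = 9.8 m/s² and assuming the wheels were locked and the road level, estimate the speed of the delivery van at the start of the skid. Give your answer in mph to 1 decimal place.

Initial speed ≈ 47.2 mph

Deceleration a = μg = 0.8 × 9.8 = 7.840 m/s².
v = √(2a·d) = √(2 × 7.840 × 28.4) = √445.312 = 21.1024 m/s.
= 21.1024 ÷ 0.44704 = 47.205 mph.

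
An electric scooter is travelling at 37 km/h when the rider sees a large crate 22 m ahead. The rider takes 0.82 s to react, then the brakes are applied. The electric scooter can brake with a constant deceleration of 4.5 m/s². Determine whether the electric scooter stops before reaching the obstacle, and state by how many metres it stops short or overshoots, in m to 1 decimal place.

Yes — it stops 1.8 m short of the obstacle

37 km/h ÷ 3.6 = 10.2778 m/s.
Reaction distance = 10.2778 × 0.82 = 8.428 m.
Braking distance = v²/(2a) = 105.633 / 9.000 = 11.737 m.
Total stopping distance = 8.428 + 11.737 = 20.165 m, vs 22 m available — it stops with 22 − 20.165 = 1.835 m to spare.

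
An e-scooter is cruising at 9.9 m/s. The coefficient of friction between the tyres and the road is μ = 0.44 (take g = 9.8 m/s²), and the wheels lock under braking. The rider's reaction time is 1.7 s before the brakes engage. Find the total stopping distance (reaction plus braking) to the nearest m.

a = μg = 0.44 × 9.8 = 4.312 m/s².
Reaction distance = v·t_r = 9.9000 × 1.7 = 16.830 m.
Braking distance = v²/(2a) = 9.9000² / (2 × 4.312) = 98.010 / 8.624 = 11.365 m.
Total = 16.830 + 11.365 = 28.195 m.

Total stopping distance ≈ 28 m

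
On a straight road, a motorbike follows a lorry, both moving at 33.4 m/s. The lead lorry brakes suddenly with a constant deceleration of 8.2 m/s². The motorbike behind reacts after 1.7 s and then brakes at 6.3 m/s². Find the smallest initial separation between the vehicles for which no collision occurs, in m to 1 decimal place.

Leader travels v²/(2a_L) = 1115.560 / 16.400 = 68.022 m before stopping.
Follower covers v·t_r = 33.4000 × 1.7 = 56.780 m while reacting, then v²/(2a_F) = 1115.560 / 12.600 = 88.537 m while braking, for a total of 56.780 + 88.537 = 145.317 m.
Since a_F ≤ a_L and the follower starts braking later, the follower is never slower than the leader, so the closest approach is when both have stopped.
Minimum gap = 145.317 − 68.022 = 77.295 m.

Minimum gap ≈ 77.3 m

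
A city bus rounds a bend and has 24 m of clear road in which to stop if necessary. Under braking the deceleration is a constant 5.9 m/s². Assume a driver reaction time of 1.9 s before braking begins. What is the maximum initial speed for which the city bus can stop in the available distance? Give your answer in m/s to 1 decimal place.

Stopping distance: v·t_r + v²/(2a) = 24 with t_r = 1.9 s and a = 5.900 m/s².
So v² + 22.420 v − 283.20 = 0.
Positive root: v = −a·t_r + √((a·t_r)² + 2a·d) = −11.210 + √(125.664 + 283.20) = 9.0104 m/s.

Maximum speed ≈ 9.0 m/s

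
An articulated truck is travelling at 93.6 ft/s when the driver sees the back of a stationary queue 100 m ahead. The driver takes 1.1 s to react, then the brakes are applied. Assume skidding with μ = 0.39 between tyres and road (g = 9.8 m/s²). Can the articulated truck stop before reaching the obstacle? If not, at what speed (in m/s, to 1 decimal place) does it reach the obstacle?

No — it strikes the obstacle at 17.0 m/s

93.6 ft/s × 0.3048 = 28.5293 m/s.
a = μg = 0.39 × 9.8 = 3.822 m/s².
Reaction distance = 28.5293 × 1.1 = 31.382 m.
Braking distance needed to stop: v²/(2a) = 813.921 / 7.644 = 106.478 m, so total needed = 31.382 + 106.478 = 137.860 m > 100 m — it cannot stop.
Distance remaining when braking begins: 100 − 31.382 = 68.618 m.
v² = v₀² − 2a·d = 813.921 − 2 × 3.822 × 68.618 = 289.405 m²/s².
v = √289.405 = 17.012 m/s.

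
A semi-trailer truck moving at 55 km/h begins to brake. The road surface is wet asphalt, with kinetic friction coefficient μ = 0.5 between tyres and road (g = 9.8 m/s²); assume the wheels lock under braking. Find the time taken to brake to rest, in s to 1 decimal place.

Braking time ≈ 3.1 s

55 km/h ÷ 3.6 = 15.2778 m/s.
a = μg = 0.5 × 9.8 = 4.900 m/s².
Braking time = v/a = 15.2778 / 4.900 = 3.118 s.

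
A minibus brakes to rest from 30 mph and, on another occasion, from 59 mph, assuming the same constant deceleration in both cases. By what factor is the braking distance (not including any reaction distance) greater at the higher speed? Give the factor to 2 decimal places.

Factor ≈ 3.87

Braking distance d = v²/(2a), so with a fixed, d ∝ v².
Factor = (59/30)² = 1.9667² = 3.8679.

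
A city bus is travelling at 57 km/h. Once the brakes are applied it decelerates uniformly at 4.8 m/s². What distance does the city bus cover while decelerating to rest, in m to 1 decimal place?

57 km/h ÷ 3.6 = 15.8333 m/s.
Braking distance = v²/(2a) = 15.8333² / (2 × 4.800) = 250.693 / 9.600 = 26.114 m.

Braking distance ≈ 26.1 m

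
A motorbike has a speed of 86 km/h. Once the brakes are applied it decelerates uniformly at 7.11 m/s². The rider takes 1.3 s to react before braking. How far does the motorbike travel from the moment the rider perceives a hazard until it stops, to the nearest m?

86 km/h ÷ 3.6 = 23.8889 m/s.
Reaction distance = v·t_r = 23.8889 × 1.3 = 31.056 m.
Braking distance = v²/(2a) = 23.8889² / (2 × 7.110) = 570.680 / 14.220 = 40.132 m.
Total = 31.056 + 40.132 = 71.188 m.

Total stopping distance ≈ 71 m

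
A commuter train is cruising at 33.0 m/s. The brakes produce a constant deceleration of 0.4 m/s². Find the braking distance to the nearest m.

Braking distance = v²/(2a) = 33.0000² / (2 × 0.400) = 1089.000 / 0.800 = 1361.250 m.

Braking distance ≈ 1361 m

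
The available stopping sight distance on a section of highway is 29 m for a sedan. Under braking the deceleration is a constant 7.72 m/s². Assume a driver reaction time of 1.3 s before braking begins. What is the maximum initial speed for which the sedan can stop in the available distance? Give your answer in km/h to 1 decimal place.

Stopping distance: v·t_r + v²/(2a) = 29 with t_r = 1.3 s and a = 7.720 m/s².
So v² + 20.072 v − 447.76 = 0.
Positive root: v = −a·t_r + √((a·t_r)² + 2a·d) = −10.036 + √(100.721 + 447.76) = 13.3837 m/s.
13.3837 m/s × 3.6 = 48.181 km/h.

Maximum speed ≈ 48.2 km/h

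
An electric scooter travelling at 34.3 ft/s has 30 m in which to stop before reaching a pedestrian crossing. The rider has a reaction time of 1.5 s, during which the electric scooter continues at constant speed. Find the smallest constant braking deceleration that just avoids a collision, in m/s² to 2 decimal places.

34.3 ft/s × 0.3048 = 10.4546 m/s.
Distance covered during reaction = 10.4546 × 1.5 = 15.682 m.
Distance available for braking: 30 − 15.682 = 14.318 m.
v² = 2a·d ⇒ a = v²/(2d) = 10.4546² / (2 × 14.318) = 109.299 / 28.636 = 3.8168 m/s².

Required deceleration ≈ 3.82 m/s²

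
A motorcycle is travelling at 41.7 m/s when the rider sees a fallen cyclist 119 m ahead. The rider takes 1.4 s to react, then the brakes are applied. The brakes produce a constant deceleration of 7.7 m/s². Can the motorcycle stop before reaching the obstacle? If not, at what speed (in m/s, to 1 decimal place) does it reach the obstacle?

No — it strikes the obstacle at 28.4 m/s

Reaction distance = 41.7000 × 1.4 = 58.380 m.
Braking distance needed to stop: v²/(2a) = 1738.890 / 15.400 = 112.915 m, so total needed = 58.380 + 112.915 = 171.295 m > 119 m — it cannot stop.
Distance remaining when braking begins: 119 − 58.380 = 60.620 m.
v² = v₀² − 2a·d = 1738.890 − 2 × 7.700 × 60.620 = 805.342 m²/s².
v = √805.342 = 28.379 m/s.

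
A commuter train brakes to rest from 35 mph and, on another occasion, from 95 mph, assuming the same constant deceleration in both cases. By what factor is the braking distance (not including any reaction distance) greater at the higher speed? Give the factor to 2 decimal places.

Braking distance d = v²/(2a), so with a fixed, d ∝ v².
Factor = (95/35)² = 2.7143² = 7.3674.

Factor ≈ 7.37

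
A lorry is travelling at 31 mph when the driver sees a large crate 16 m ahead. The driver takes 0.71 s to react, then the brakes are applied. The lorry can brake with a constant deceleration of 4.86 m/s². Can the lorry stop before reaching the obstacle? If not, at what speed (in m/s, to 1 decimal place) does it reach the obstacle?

31 mph × 0.44704 = 13.8582 m/s.
Reaction distance = 13.8582 × 0.71 = 9.839 m.
Braking distance needed to stop: v²/(2a) = 192.050 / 9.720 = 19.758 m, so total needed = 9.839 + 19.758 = 29.597 m > 16 m — it cannot stop.
Distance remaining when braking begins: 16 − 9.839 = 6.161 m.
v² = v₀² − 2a·d = 192.050 − 2 × 4.860 × 6.161 = 132.165 m²/s².
v = √132.165 = 11.496 m/s.

No — it strikes the obstacle at 11.5 m/s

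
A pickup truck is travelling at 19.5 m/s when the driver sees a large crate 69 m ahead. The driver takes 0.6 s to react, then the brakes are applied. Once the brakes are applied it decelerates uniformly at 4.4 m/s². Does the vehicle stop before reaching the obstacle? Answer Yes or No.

Yes

Reaction distance = 19.5000 × 0.6 = 11.700 m.
Braking distance = v²/(2a) = 380.250 / 8.800 = 43.210 m.
Total stopping distance = 11.700 + 43.210 = 54.910 m, vs 69 m available — it stops with 69 − 54.910 = 14.090 m to spare.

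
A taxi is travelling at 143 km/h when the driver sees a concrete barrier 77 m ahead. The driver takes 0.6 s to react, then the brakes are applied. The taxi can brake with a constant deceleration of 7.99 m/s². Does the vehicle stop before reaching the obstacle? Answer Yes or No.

143 km/h ÷ 3.6 = 39.7222 m/s.
Reaction distance = 39.7222 × 0.6 = 23.833 m.
Braking distance = v²/(2a) = 1577.853 / 15.980 = 98.739 m.
Total stopping distance = 23.833 + 98.739 = 122.572 m, vs 77 m available — it cannot stop in time and overshoots by 122.572 − 77 = 45.572 m.

No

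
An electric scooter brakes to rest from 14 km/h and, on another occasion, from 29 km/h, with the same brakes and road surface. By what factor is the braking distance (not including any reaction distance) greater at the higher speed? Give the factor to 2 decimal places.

Braking distance d = v²/(2a), so with a fixed, d ∝ v².
Factor = (29/14)² = 2.0714² = 4.2907.

Factor ≈ 4.29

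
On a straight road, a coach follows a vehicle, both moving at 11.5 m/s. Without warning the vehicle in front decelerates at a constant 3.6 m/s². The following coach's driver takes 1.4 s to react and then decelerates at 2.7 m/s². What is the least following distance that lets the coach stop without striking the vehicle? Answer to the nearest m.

Leader travels v²/(2a_L) = 132.250 / 7.200 = 18.368 m before stopping.
Follower covers v·t_r = 11.5000 × 1.4 = 16.100 m while reacting, then v²/(2a_F) = 132.250 / 5.400 = 24.491 m while braking, for a total of 16.100 + 24.491 = 40.591 m.
Since a_F ≤ a_L and the follower starts braking later, the follower is never slower than the leader, so the closest approach is when both have stopped.
Minimum gap = 40.591 − 18.368 = 22.223 m.

Minimum gap ≈ 22 m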